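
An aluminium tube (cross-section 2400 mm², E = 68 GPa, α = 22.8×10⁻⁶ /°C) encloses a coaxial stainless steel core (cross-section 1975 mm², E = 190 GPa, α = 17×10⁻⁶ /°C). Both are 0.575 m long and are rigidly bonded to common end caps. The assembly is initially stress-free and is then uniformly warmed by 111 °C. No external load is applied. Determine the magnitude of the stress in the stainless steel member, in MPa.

σ ≈ 37.1 MPa (tensile)

Equilibrium of a rigid end plate with no external load gives equal and opposite internal forces ±P in the two members. Since α_{aluminium} > α_{stainless steel}, heating drives the aluminium into compression and the stainless steel into tension.
Equating the net (thermal + elastic) strains gives |α₁ − α₂|·ΔT = P·[1/(A₁E₁) + 1/(A₂E₂)].
|α₁ − α₂|·ΔT = 5.8×10⁻⁶ × 111 = 0.0006438.
1/(A₁E₁) + 1/(A₂E₂) = 1/(2400×68×10³) + 1/(1975×190×10³) = 8.792×10⁻⁹ N⁻¹.
So P = 0.0006438 / 8.792×10⁻⁹ = 73.22 kN.
σ_{stainless steel} = P/A₂ = 73220/1975 = 37.07 MPa, tensile.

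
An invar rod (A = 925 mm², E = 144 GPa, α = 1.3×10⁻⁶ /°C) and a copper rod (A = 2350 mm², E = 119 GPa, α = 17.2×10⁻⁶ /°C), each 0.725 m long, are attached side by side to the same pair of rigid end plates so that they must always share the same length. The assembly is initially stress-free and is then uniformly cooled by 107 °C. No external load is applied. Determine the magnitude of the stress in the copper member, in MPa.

The copper has the larger α, so on cooling it would change length more than the invar if both were free. The rigid plates force a common final length, so the copper is put into tension and the invar into compression, with equal and opposite forces P (no external load).
Equating the net (thermal + elastic) strains gives |α₁ − α₂|·ΔT = P·[1/(A₁E₁) + 1/(A₂E₂)].
|α₁ − α₂|·ΔT = 15.9×10⁻⁶ × 107 = 0.001701.
1/(A₁E₁) + 1/(A₂E₂) = 1/(925×144×10³) + 1/(2350×119×10³) = 1.108×10⁻⁸ N⁻¹.
So P = 0.001701 / 1.108×10⁻⁸ = 153.5 kN.
σ_{copper} = P/A₂ = 153500/2350 = 65.32 MPa, tensile.

σ ≈ 65.3 MPa (tensile)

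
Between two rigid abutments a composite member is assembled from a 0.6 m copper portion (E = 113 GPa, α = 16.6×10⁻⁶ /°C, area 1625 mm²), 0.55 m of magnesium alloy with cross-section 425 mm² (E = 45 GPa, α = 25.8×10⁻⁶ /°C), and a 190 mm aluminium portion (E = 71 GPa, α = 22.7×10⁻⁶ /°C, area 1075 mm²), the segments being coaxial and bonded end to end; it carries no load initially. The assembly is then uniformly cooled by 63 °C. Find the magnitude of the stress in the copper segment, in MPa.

With the walls removed the bar would change length by δ_free = Σ αᵢΔT Lᵢ = 16.6×10⁻⁶×63×600 + 25.8×10⁻⁶×63×550 + 22.7×10⁻⁶×63×190 = 1.793 mm.
The rigid supports impose zero overall length change; the single axial force P common to all segments must satisfy P Σ Lᵢ/(AᵢEᵢ) = δ_free.
The series flexibility is Σ Lᵢ/(AᵢEᵢ) = 600/(1625×113×10³) + 550/(425×45×10³) + 190/(1075×71×10³) = 3.452×10⁻⁵ mm/N.
Hence P = δ_free / Σ(L/AE) = 1.793/3.452×10⁻⁵ = 51.95 kN (tensile).
σ_{copper} = P / A = 51950 / 1625 = 31.97 MPa.

σ ≈ 32 MPa (tensile)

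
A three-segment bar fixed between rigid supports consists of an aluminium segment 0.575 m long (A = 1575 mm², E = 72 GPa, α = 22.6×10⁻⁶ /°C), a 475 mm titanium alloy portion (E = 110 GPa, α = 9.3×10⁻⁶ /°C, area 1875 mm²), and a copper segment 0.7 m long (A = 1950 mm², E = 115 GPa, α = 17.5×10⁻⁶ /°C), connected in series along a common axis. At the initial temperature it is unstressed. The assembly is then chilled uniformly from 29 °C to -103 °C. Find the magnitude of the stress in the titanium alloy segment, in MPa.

σ ≈ 199 MPa (tensile)

With the walls removed the bar would change length by δ_free = Σ αᵢΔT Lᵢ = 22.6×10⁻⁶×132×575 + 9.3×10⁻⁶×132×475 + 17.5×10⁻⁶×132×700 = 3.915 mm.
Since the ends are fixed, an axial force P builds up, equal in every segment, with P · Σ Lᵢ/(AᵢEᵢ) = δ_free.
The series flexibility is Σ Lᵢ/(AᵢEᵢ) = 575/(1575×72×10³) + 475/(1875×110×10³) + 700/(1950×115×10³) = 1.05×10⁻⁵ mm/N.
Hence P = δ_free / Σ(L/AE) = 3.915/1.05×10⁻⁵ = 373.1 kN (tensile).
σ_{titanium alloy} = P / A = 373100 / 1875 = 199 MPa.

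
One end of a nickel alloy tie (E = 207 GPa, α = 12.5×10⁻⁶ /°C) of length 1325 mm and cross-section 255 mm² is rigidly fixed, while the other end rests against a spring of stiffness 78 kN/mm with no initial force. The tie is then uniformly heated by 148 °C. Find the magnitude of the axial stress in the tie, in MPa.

Free thermal expansion: δ_free = αΔT L = 12.5×10⁻⁶ × 148 × 1325 = 2.451 mm.
Let P be the compressive force at the spring. The tie shortens elastically by PL/(AE) and the spring compresses by P/k; together these equal δ_free.
So P = δ_free / [L/(AE) + 1/k] = 2.451 / [ 1325/(255×207×10³) + 1/(78×10³) ].
P = 2.451 / 3.792×10⁻⁵ = 64640 N.
σ = P/A = 64640/255 = 253.5 MPa.

σ ≈ 253 MPa (compressive)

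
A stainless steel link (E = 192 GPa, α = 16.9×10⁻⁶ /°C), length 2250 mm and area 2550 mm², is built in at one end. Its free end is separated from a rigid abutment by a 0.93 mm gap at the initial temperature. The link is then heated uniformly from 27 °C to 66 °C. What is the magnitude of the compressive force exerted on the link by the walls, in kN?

P ≈ 120 kN

If the wall were absent the link would grow by αΔT L = 16.9×10⁻⁶ × 39 × 2250 = 1.483 mm.
The gap closes (δ_free > 0.93 mm) and the wall then resists a further 1.483 − 0.93 = 0.553 mm of expansion.
So σ = E(δ_free − g)/L = 192×10³ × 0.553/2250 = 47.19 MPa.
Force on the wall = σA = 47.19 × 2550 mm² = 120.3 kN.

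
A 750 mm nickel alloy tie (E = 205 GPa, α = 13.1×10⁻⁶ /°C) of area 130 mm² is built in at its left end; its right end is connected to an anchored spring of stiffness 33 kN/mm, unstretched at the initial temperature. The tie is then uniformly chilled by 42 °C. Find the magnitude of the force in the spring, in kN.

If the spring were absent the tie would shorten by αΔT L = 13.1×10⁻⁶ × 42 × 750 = 0.4126 mm.
With a force P in the spring, the elastic change of the tie is PL/(AE) and that of the spring is P/k; compatibility requires their sum to equal δ_free.
P [ L/(AE) + 1/k ] = δ_free → P [ 750/(130×205×10³) + 1/(33×10³) ] = 0.4126.
P = 0.4126 / 5.845×10⁻⁵ = 7060 N.

P ≈ 7.06 kN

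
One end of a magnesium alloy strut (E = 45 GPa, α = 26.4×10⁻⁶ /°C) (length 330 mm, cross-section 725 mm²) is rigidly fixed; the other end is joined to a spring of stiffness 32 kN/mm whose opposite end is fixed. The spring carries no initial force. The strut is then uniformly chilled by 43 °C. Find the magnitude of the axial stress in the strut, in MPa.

σ ≈ 12.5 MPa (tensile)

The unrestrained thermal change is αΔT L = 26.4×10⁻⁶ × 43 × 330 = 0.3746 mm.
With a force P in the spring, the elastic change of the strut is PL/(AE) and that of the spring is P/k; compatibility requires their sum to equal δ_free.
P [ L/(AE) + 1/k ] = δ_free → P [ 330/(725×45×10³) + 1/(32×10³) ] = 0.3746.
P = 0.3746 / 4.136×10⁻⁵ = 9056 N.
σ = P/A = 9056/725 = 12.49 MPa.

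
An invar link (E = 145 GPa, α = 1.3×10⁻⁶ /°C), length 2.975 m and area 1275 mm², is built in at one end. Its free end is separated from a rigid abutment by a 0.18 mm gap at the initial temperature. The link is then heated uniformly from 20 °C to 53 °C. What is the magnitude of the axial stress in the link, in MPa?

Free thermal elongation = αΔT L = 1.3×10⁻⁶ × 33 × 2975 = 0.1276 mm.
This is smaller than the 0.18 mm clearance, so the link expands freely without reaching the stop — the stress is zero.

σ ≈ 0 MPa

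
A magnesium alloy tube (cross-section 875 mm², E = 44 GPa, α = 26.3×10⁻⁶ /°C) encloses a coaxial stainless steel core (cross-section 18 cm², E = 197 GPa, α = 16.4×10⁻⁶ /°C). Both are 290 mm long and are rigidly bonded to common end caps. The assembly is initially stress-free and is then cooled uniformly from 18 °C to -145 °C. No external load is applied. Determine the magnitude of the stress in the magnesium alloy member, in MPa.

Equilibrium of a rigid end plate with no external load gives equal and opposite internal forces ±P in the two members. Since α_{magnesium alloy} > α_{stainless steel}, cooling drives the magnesium alloy into tension and the stainless steel into compression.
Equating the net (thermal + elastic) strains gives |α₁ − α₂|·ΔT = P·[1/(A₁E₁) + 1/(A₂E₂)].
|α₁ − α₂|·ΔT = 9.9×10⁻⁶ × 163 = 0.001614.
1/(A₁E₁) + 1/(A₂E₂) = 1/(875×44×10³) + 1/(1800×197×10³) = 2.879×10⁻⁸ N⁻¹.
So P = 0.001614 / 2.879×10⁻⁸ = 56.04 kN.
σ_{magnesium alloy} = P/A₁ = 56040/875 = 64.05 MPa, tensile.

σ ≈ 64 MPa (tensile)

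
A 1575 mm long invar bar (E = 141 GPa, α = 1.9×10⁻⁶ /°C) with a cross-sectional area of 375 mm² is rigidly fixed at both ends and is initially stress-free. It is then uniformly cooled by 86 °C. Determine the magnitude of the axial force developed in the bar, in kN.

P ≈ 8.64 kN (tensile)

The ends cannot move, so σ = EαΔT = 141×10³ × 1.9×10⁻⁶ × 86 = 23.04 MPa.
Axial force P = σA = 23.04 × 375 = 8640 N = 8.64 kN, tensile.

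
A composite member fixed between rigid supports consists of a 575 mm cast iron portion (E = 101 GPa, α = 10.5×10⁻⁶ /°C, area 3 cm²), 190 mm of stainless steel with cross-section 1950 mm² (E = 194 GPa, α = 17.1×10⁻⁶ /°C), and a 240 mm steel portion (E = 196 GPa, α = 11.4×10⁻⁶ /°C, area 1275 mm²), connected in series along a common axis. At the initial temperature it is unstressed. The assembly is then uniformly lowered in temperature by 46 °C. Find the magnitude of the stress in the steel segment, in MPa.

σ ≈ 21.2 MPa (tensile)

If the supports were absent, the total length change would be Σ αᵢΔT Lᵢ = 10.5×10⁻⁶×46×575 + 17.1×10⁻⁶×46×190 + 11.4×10⁻⁶×46×240 = 0.553 mm.
The rigid supports impose zero overall length change; the single axial force P common to all segments must satisfy P Σ Lᵢ/(AᵢEᵢ) = δ_free.
Σ Lᵢ/(AᵢEᵢ) = 575/(300×101×10³) + 190/(1950×194×10³) + 240/(1275×196×10³) = 2.044×10⁻⁵ mm/N.
Hence P = δ_free / Σ(L/AE) = 0.553/2.044×10⁻⁵ = 27.06 kN (tensile).
σ_{steel} = P / A = 27060 / 1275 = 21.22 MPa.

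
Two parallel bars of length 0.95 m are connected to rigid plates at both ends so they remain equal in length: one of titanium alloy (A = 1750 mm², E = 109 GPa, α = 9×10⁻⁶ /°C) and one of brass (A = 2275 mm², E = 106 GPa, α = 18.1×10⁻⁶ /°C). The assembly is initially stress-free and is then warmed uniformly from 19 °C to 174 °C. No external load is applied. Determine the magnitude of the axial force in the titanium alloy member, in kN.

P ≈ 150 kN (tensile in the titanium alloy)

Both members must finish at the same length. With the larger α, the brass tends to over-expand; the plates restrain it, putting the brass in compression and the titanium alloy in tension. With no external load the two internal forces are equal and opposite, magnitude P.
Compatibility of the two members (thermal + elastic change equal): (α₁ − α₂)ΔT = P·[1/(A₁E₁) + 1/(A₂E₂)].
|α₁ − α₂|·ΔT = 9.1×10⁻⁶ × 155 = 0.001411.
1/(A₁E₁) + 1/(A₂E₂) = 1/(1750×109×10³) + 1/(2275×106×10³) = 9.389×10⁻⁹ N⁻¹.
P = 0.001411 / 9.389×10⁻⁹ = 150200 N = 150.2 kN.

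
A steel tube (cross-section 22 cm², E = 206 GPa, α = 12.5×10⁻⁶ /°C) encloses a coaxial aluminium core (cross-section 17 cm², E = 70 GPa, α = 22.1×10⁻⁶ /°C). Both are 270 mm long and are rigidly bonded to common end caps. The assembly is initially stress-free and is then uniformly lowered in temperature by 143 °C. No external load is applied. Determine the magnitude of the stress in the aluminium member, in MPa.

σ ≈ 76.1 MPa (tensile)

The aluminium has the larger α, so on cooling it would change length more than the steel if both were free. The rigid plates force a common final length, so the aluminium is put into tension and the steel into compression, with equal and opposite forces P (no external load).
Compatibility of the two members (thermal + elastic change equal): (α₁ − α₂)ΔT = P·[1/(A₁E₁) + 1/(A₂E₂)].
|α₁ − α₂|·ΔT = 9.6×10⁻⁶ × 143 = 0.001373.
1/(A₁E₁) + 1/(A₂E₂) = 1/(2200×206×10³) + 1/(1700×70×10³) = 1.061×10⁻⁸ N⁻¹.
So P = 0.001373 / 1.061×10⁻⁸ = 129.4 kN.
σ_{aluminium} = P/A₂ = 129400/1700 = 76.11 MPa, tensile.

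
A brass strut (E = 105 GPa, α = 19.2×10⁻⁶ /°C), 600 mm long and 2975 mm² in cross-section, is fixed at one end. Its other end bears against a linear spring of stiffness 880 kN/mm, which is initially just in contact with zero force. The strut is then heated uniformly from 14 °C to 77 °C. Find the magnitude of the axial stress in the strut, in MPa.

σ ≈ 79.8 MPa (compressive)

If the spring were absent the strut would lengthen by αΔT L = 19.2×10⁻⁶ × 63 × 600 = 0.7258 mm.
With a force P in the spring, the elastic change of the strut is PL/(AE) and that of the spring is P/k; compatibility requires their sum to equal δ_free.
So P = δ_free / [L/(AE) + 1/k] = 0.7258 / [ 600/(2975×105×10³) + 1/(880×10³) ].
P = 0.7258 / 3.057×10⁻⁶ = 237400 N.
σ = P/A = 237400/2975 = 79.8 MPa.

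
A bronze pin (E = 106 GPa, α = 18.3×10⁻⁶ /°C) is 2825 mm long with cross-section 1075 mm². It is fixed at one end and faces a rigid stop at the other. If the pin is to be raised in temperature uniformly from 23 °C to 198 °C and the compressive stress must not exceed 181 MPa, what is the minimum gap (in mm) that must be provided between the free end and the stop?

g ≈ 4.22 mm

Free expansion if unrestrained: δ_free = αΔT L = 18.3×10⁻⁶ × 175 × 2825 = 9.047 mm.
At the allowable stress the elastic shortening the wall may impose is σL/E = 181 × 2825 / (106×10³) = 4.824 mm.
The gap must absorb the remainder: g_min = 9.047 − 4.824 = 4.223 mm.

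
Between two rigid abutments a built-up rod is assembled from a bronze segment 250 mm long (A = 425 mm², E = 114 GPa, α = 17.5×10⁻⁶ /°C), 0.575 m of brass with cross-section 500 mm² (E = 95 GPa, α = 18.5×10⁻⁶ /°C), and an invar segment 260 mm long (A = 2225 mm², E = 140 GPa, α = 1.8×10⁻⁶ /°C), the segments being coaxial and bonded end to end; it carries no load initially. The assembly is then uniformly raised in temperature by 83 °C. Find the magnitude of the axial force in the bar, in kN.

With the walls removed the bar would change length by δ_free = Σ αᵢΔT Lᵢ = 17.5×10⁻⁶×83×250 + 18.5×10⁻⁶×83×575 + 1.8×10⁻⁶×83×260 = 1.285 mm.
The rigid supports impose zero overall length change; the single axial force P common to all segments must satisfy P Σ Lᵢ/(AᵢEᵢ) = δ_free.
Σ Lᵢ/(AᵢEᵢ) = 250/(425×114×10³) + 575/(500×95×10³) + 260/(2225×140×10³) = 1.81×10⁻⁵ mm/N.
So P = 1.285 / 1.81×10⁻⁵ = 70.99 kN, compressive.

P ≈ 71 kN (compressive)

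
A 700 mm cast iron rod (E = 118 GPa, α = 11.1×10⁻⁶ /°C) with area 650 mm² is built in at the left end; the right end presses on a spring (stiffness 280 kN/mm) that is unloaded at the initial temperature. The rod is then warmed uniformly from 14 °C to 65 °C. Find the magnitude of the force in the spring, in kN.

The unrestrained thermal change is αΔT L = 11.1×10⁻⁶ × 51 × 700 = 0.3963 mm.
Let P be the compressive force at the spring. The rod shortens elastically by PL/(AE) and the spring compresses by P/k; together these equal δ_free.
So P = δ_free / [L/(AE) + 1/k] = 0.3963 / [ 700/(650×118×10³) + 1/(280×10³) ].
P = 0.3963 / 1.27×10⁻⁵ = 31210 N.

P ≈ 31.2 kN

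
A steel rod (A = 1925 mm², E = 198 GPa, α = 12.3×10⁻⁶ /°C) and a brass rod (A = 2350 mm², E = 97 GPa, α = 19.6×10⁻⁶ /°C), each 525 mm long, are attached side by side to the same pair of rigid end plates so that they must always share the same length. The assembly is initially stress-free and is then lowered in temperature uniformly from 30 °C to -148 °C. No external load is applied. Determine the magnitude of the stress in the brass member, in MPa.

σ ≈ 78.9 MPa (tensile)

The brass has the larger α, so on cooling it would change length more than the steel if both were free. The rigid plates force a common final length, so the brass is put into tension and the steel into compression, with equal and opposite forces P (no external load).
Compatibility of the two members (thermal + elastic change equal): (α₁ − α₂)ΔT = P·[1/(A₁E₁) + 1/(A₂E₂)].
|α₁ − α₂|·ΔT = 7.3×10⁻⁶ × 178 = 0.001299.
1/(A₁E₁) + 1/(A₂E₂) = 1/(1925×198×10³) + 1/(2350×97×10³) = 7.011×10⁻⁹ N⁻¹.
P = 0.001299 / 7.011×10⁻⁹ = 185300 N = 185.3 kN.
σ_{brass} = P/A₂ = 185300/2350 = 78.87 MPa, tensile.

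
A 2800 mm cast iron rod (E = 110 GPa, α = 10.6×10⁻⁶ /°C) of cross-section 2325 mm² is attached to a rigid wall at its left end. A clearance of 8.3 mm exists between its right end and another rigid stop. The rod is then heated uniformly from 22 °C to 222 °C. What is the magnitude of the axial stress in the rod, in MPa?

σ ≈ 0 MPa

Unrestrained expansion: δ_free = αΔT L = 10.6×10⁻⁶ × 200 × 2800 = 5.936 mm.
This is smaller than the 8.3 mm clearance, so the rod expands freely without reaching the stop — the stress is zero.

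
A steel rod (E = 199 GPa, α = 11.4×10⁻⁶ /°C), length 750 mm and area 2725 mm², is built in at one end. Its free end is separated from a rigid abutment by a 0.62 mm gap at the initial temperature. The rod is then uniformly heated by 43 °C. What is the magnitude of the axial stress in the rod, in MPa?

Free thermal elongation = αΔT L = 11.4×10⁻⁶ × 43 × 750 = 0.3676 mm.
This is smaller than the 0.62 mm clearance, so the rod expands freely without reaching the stop — the stress is zero.

σ ≈ 0 MPa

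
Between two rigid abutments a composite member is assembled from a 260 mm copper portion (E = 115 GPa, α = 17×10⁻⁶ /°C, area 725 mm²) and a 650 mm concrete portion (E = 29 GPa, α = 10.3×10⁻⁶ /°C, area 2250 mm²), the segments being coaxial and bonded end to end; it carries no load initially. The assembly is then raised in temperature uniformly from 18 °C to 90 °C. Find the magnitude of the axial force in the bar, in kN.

If the supports were absent, the total length change would be Σ αᵢΔT Lᵢ = 17×10⁻⁶×72×260 + 10.3×10⁻⁶×72×650 = 0.8003 mm.
The rigid supports impose zero overall length change; the single axial force P common to all segments must satisfy P Σ Lᵢ/(AᵢEᵢ) = δ_free.
The series flexibility is Σ Lᵢ/(AᵢEᵢ) = 260/(725×115×10³) + 650/(2250×29×10³) = 1.308×10⁻⁵ mm/N.
P = 0.8003 / 1.308×10⁻⁵ = 61180 N = 61.18 kN, compressive.

P ≈ 61.2 kN (compressive)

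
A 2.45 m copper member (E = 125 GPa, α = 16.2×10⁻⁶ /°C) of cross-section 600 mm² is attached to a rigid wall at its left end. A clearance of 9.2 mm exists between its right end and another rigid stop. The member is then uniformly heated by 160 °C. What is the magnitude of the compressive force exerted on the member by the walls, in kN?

If the wall were absent the member would grow by αΔT L = 16.2×10⁻⁶ × 160 × 2450 = 6.35 mm.
This is smaller than the 9.2 mm clearance, so the member expands freely without reaching the stop — the stress is zero.

P ≈ 0 kN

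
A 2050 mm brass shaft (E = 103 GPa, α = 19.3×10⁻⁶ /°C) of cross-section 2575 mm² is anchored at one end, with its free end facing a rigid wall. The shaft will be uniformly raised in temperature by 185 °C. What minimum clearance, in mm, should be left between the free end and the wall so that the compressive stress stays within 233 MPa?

With no wall the shaft would lengthen by αΔT L = 19.3×10⁻⁶ × 185 × 2050 = 7.32 mm.
At the allowable stress the elastic shortening the wall may impose is σL/E = 233 × 2050 / (103×10³) = 4.637 mm.
The gap must absorb the remainder: g_min = 7.32 − 4.637 = 2.682 mm.

g ≈ 2.68 mm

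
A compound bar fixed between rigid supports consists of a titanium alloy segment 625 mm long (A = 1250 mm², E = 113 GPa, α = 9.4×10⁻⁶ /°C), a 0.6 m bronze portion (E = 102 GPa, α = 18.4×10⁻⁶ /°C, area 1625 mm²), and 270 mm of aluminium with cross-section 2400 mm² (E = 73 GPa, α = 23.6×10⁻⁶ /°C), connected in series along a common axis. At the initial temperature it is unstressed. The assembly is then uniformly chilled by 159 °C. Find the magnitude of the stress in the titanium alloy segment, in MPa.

With the walls removed the bar would change length by δ_free = Σ αᵢΔT Lᵢ = 9.4×10⁻⁶×159×625 + 18.4×10⁻⁶×159×600 + 23.6×10⁻⁶×159×270 = 3.703 mm.
The rigid supports impose zero overall length change; the single axial force P common to all segments must satisfy P Σ Lᵢ/(AᵢEᵢ) = δ_free.
Σ Lᵢ/(AᵢEᵢ) = 625/(1250×113×10³) + 600/(1625×102×10³) + 270/(2400×73×10³) = 9.586×10⁻⁶ mm/N.
Hence P = δ_free / Σ(L/AE) = 3.703/9.586×10⁻⁶ = 386.3 kN (tensile).
σ_{titanium alloy} = P / A = 386300 / 1250 = 309 MPa.

σ ≈ 309 MPa (tensile)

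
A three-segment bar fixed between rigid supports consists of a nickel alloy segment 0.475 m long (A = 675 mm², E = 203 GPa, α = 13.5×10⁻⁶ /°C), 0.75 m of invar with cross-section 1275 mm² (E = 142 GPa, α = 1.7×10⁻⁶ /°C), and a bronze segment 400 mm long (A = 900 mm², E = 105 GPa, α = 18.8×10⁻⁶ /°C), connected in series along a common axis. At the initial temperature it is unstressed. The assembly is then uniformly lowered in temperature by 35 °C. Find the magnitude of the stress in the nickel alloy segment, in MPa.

σ ≈ 66.6 MPa (tensile)

If the supports were absent, the total length change would be Σ αᵢΔT Lᵢ = 13.5×10⁻⁶×35×475 + 1.7×10⁻⁶×35×750 + 18.8×10⁻⁶×35×400 = 0.5323 mm.
The rigid supports impose zero overall length change; the single axial force P common to all segments must satisfy P Σ Lᵢ/(AᵢEᵢ) = δ_free.
Σ Lᵢ/(AᵢEᵢ) = 475/(675×203×10³) + 750/(1275×142×10³) + 400/(900×105×10³) = 1.184×10⁻⁵ mm/N.
So P = 0.5323 / 1.184×10⁻⁵ = 44.95 kN, tensile.
σ_{nickel alloy} = P / A = 44950 / 675 = 66.59 MPa.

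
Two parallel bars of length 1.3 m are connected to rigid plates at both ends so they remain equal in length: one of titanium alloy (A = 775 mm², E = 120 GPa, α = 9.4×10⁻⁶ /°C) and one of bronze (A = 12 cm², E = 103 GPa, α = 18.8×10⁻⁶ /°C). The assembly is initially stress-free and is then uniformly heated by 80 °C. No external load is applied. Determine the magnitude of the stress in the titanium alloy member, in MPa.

The bronze has the larger α, so on heating it would change length more than the titanium alloy if both were free. The rigid plates force a common final length, so the bronze is put into compression and the titanium alloy into tension, with equal and opposite forces P (no external load).
Equating the net (thermal + elastic) strains gives |α₁ − α₂|·ΔT = P·[1/(A₁E₁) + 1/(A₂E₂)].
|α₁ − α₂|·ΔT = 9.4×10⁻⁶ × 80 = 0.000752.
1/(A₁E₁) + 1/(A₂E₂) = 1/(775×120×10³) + 1/(1200×103×10³) = 1.884×10⁻⁸ N⁻¹.
P = 0.000752 / 1.884×10⁻⁸ = 39910 N = 39.91 kN.
σ_{titanium alloy} = P/A₁ = 39910/775 = 51.49 MPa, tensile.

σ ≈ 51.5 MPa (tensile)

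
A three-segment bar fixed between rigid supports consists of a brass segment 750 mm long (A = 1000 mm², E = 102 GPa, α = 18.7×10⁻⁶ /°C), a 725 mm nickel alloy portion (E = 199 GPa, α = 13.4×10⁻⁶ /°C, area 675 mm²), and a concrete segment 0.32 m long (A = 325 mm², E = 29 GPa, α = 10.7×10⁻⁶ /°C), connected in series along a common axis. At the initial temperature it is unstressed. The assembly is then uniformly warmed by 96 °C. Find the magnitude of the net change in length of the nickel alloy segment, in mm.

With the walls removed the bar would change length by δ_free = Σ αᵢΔT Lᵢ = 18.7×10⁻⁶×96×750 + 13.4×10⁻⁶×96×725 + 10.7×10⁻⁶×96×320 = 2.608 mm.
The rigid supports impose zero overall length change; the single axial force P common to all segments must satisfy P Σ Lᵢ/(AᵢEᵢ) = δ_free.
The series flexibility is Σ Lᵢ/(AᵢEᵢ) = 750/(1000×102×10³) + 725/(675×199×10³) + 320/(325×29×10³) = 4.67×10⁻⁵ mm/N.
P = 2.608 / 4.67×10⁻⁵ = 55840 N = 55.84 kN, compressive.
For the nickel alloy segment, free thermal change = 13.4×10⁻⁶×96×725 = 0.9326 mm and elastic change from P = 55840×725/(675×199×10³) = 0.3014 mm; these oppose, so the net change is 0.631 mm (segment lengthens).

|ΔL| ≈ 0.631 mm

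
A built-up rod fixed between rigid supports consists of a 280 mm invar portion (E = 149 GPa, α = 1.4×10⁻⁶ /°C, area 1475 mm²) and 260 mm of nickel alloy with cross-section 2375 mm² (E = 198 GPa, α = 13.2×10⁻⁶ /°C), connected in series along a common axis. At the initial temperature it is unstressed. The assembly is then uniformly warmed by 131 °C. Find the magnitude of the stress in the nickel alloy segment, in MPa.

If the supports were absent, the total length change would be Σ αᵢΔT Lᵢ = 1.4×10⁻⁶×131×280 + 13.2×10⁻⁶×131×260 = 0.5009 mm.
Since the ends are fixed, an axial force P builds up, equal in every segment, with P · Σ Lᵢ/(AᵢEᵢ) = δ_free.
Σ Lᵢ/(AᵢEᵢ) = 280/(1475×149×10³) + 260/(2375×198×10³) = 1.827×10⁻⁶ mm/N.
So P = 0.5009 / 1.827×10⁻⁶ = 274.2 kN, compressive.
σ_{nickel alloy} = P / A = 274200 / 2375 = 115.5 MPa.

σ ≈ 115 MPa (compressive)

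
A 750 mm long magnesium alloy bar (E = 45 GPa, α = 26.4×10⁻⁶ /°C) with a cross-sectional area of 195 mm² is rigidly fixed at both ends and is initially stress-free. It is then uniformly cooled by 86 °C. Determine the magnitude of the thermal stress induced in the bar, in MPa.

σ ≈ 102 MPa (tensile)

Because both ends are immovable the net strain is zero, and the suppressed thermal strain is αΔT = 26.4×10⁻⁶ × 86 = 2270.4×10⁻⁶.
σ = EαΔT = 45×10³ × 26.4×10⁻⁶ × 86 = 102.2 MPa (tensile; the bar is trying to contract).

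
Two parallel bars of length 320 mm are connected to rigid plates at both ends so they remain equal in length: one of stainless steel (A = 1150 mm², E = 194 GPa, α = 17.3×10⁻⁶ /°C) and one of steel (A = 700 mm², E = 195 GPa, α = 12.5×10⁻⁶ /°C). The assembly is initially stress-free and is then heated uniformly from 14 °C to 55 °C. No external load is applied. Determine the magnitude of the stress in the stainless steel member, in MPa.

σ ≈ 14.5 MPa (compressive)

The stainless steel has the larger α, so on heating it would change length more than the steel if both were free. The rigid plates force a common final length, so the stainless steel is put into compression and the steel into tension, with equal and opposite forces P (no external load).
Setting the final lengths equal and cancelling L: (α₁ − α₂)ΔT = P/(A₁E₁) + P/(A₂E₂).
|α₁ − α₂|·ΔT = 4.8×10⁻⁶ × 41 = 0.0001968.
1/(A₁E₁) + 1/(A₂E₂) = 1/(1150×194×10³) + 1/(700×195×10³) = 1.181×10⁻⁸ N⁻¹.
P = 0.0001968 / 1.181×10⁻⁸ = 16670 N = 16.67 kN.
σ_{stainless steel} = P/A₁ = 16670/1150 = 14.49 MPa, compressive.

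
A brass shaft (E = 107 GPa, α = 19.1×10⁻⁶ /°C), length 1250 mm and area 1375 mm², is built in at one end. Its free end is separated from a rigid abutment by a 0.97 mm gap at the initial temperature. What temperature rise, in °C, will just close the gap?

ΔT ≈ 40.6 °C

The gap closes when αΔT L = 0.97 mm, since the shaft is still unstressed at that instant.
ΔT = 0.97 / (19.1×10⁻⁶ × 1250) = 40.63 °C.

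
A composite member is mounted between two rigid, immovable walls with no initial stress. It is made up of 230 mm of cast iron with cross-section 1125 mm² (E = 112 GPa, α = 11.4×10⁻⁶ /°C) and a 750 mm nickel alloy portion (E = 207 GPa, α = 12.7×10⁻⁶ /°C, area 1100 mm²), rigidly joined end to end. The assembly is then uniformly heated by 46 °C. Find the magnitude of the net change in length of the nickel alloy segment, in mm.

|ΔL| ≈ 0.0786 mm

Free thermal expansion of the whole bar: Σ αᵢΔT Lᵢ = 11.4×10⁻⁶×46×230 + 12.7×10⁻⁶×46×750 = 0.5588 mm.
The rigid supports impose zero overall length change; the single axial force P common to all segments must satisfy P Σ Lᵢ/(AᵢEᵢ) = δ_free.
Σ Lᵢ/(AᵢEᵢ) = 230/(1125×112×10³) + 750/(1100×207×10³) = 5.119×10⁻⁶ mm/N.
So P = 0.5588 / 5.119×10⁻⁶ = 109.2 kN, compressive.
For the nickel alloy segment, free thermal change = 12.7×10⁻⁶×46×750 = 0.4381 mm and elastic change from P = 109200×750/(1100×207×10³) = 0.3595 mm; these oppose, so the net change is 0.0786 mm (segment lengthens).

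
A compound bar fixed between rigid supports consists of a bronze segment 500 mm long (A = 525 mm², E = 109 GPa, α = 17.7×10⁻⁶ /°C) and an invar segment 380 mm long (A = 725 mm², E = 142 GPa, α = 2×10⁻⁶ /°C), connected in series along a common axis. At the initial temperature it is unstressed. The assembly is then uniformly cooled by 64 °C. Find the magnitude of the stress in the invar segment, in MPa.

With the walls removed the bar would change length by δ_free = Σ αᵢΔT Lᵢ = 17.7×10⁻⁶×64×500 + 2×10⁻⁶×64×380 = 0.615 mm.
The walls prevent any net length change, so an axial force P (same in every segment) develops. Compatibility: P · Σ Lᵢ/(AᵢEᵢ) = δ_free.
Σ Lᵢ/(AᵢEᵢ) = 500/(525×109×10³) + 380/(725×142×10³) = 1.243×10⁻⁵ mm/N.
So P = 0.615 / 1.243×10⁻⁵ = 49.49 kN, tensile.
σ_{invar} = P / A = 49490 / 725 = 68.26 MPa.

σ ≈ 68.3 MPa (tensile)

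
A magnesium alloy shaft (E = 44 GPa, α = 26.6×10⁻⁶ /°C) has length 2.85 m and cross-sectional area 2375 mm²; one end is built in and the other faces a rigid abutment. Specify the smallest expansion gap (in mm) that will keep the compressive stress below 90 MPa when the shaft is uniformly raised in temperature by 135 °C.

With no wall the shaft would lengthen by αΔT L = 26.6×10⁻⁶ × 135 × 2850 = 10.23 mm.
A stress of 90 MPa corresponds to the wall pushing the shaft back by σL/E = 90×2850/(44×10³) = 5.83 mm.
The gap must absorb the remainder: g_min = 10.23 − 5.83 = 4.405 mm.

g ≈ 4.4 mm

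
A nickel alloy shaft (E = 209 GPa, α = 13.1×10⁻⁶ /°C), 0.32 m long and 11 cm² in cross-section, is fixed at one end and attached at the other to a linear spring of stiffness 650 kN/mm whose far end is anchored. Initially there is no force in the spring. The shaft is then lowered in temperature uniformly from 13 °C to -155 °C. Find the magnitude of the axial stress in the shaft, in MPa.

The unrestrained thermal change is αΔT L = 13.1×10⁻⁶ × 168 × 320 = 0.7043 mm.
Let P be the tensile force in the spring. The shaft extends elastically by PL/(AE) and the spring stretches by P/k; together these equal δ_free.
So P = δ_free / [L/(AE) + 1/k] = 0.7043 / [ 320/(1100×209×10³) + 1/(650×10³) ].
P = 0.7043 / 2.93×10⁻⁶ = 240300 N.
σ = P/A = 240300/1100 = 218.5 MPa.

σ ≈ 218 MPa (tensile)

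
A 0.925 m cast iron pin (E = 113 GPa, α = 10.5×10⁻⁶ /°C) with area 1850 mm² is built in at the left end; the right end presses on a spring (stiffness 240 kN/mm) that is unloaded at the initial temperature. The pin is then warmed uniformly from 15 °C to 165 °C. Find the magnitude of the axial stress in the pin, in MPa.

σ ≈ 91.7 MPa (compressive)

The unrestrained thermal change is αΔT L = 10.5×10⁻⁶ × 150 × 925 = 1.457 mm.
With a force P in the spring, the elastic change of the pin is PL/(AE) and that of the spring is P/k; compatibility requires their sum to equal δ_free.
P [ L/(AE) + 1/k ] = δ_free → P [ 925/(1850×113×10³) + 1/(240×10³) ] = 1.457.
P = 1.457 / 8.591×10⁻⁶ = 169600 N.
σ = P/A = 169600/1850 = 91.66 MPa.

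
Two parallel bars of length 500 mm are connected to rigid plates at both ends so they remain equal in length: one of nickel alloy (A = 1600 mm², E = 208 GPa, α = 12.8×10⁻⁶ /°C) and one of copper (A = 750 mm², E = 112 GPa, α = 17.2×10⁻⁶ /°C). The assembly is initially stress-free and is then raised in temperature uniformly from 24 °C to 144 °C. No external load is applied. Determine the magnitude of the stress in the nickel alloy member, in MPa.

The copper has the larger α, so on heating it would change length more than the nickel alloy if both were free. The rigid plates force a common final length, so the copper is put into compression and the nickel alloy into tension, with equal and opposite forces P (no external load).
Setting the final lengths equal and cancelling L: (α₁ − α₂)ΔT = P/(A₁E₁) + P/(A₂E₂).
|α₁ − α₂|·ΔT = 4.4×10⁻⁶ × 120 = 0.000528.
1/(A₁E₁) + 1/(A₂E₂) = 1/(1600×208×10³) + 1/(750×112×10³) = 1.491×10⁻⁸ N⁻¹.
So P = 0.000528 / 1.491×10⁻⁸ = 35.41 kN.
σ_{nickel alloy} = P/A₁ = 35410/1600 = 22.13 MPa, tensile.

σ ≈ 22.1 MPa (tensile)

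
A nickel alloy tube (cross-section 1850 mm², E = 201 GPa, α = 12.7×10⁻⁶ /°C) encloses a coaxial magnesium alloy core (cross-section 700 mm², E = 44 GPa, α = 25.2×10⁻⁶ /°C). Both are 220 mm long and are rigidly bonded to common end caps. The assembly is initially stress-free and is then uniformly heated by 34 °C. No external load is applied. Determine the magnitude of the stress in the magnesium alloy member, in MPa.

σ ≈ 17.3 MPa (compressive)

The magnesium alloy has the larger α, so on heating it would change length more than the nickel alloy if both were free. The rigid plates force a common final length, so the magnesium alloy is put into compression and the nickel alloy into tension, with equal and opposite forces P (no external load).
Setting the final lengths equal and cancelling L: (α₁ − α₂)ΔT = P/(A₁E₁) + P/(A₂E₂).
|α₁ − α₂|·ΔT = 12.5×10⁻⁶ × 34 = 0.000425.
1/(A₁E₁) + 1/(A₂E₂) = 1/(1850×201×10³) + 1/(700×44×10³) = 3.516×10⁻⁸ N⁻¹.
P = 0.000425 / 3.516×10⁻⁸ = 12090 N = 12.09 kN.
σ_{magnesium alloy} = P/A₂ = 12090/700 = 17.27 MPa, compressive.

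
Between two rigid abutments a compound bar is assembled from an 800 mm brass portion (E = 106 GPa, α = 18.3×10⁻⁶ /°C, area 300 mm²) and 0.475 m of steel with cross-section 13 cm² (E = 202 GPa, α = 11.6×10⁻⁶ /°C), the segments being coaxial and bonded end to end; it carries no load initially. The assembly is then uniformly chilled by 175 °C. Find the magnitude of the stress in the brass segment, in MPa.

With the walls removed the bar would change length by δ_free = Σ αᵢΔT Lᵢ = 18.3×10⁻⁶×175×800 + 11.6×10⁻⁶×175×475 = 3.526 mm.
Since the ends are fixed, an axial force P builds up, equal in every segment, with P · Σ Lᵢ/(AᵢEᵢ) = δ_free.
Σ Lᵢ/(AᵢEᵢ) = 800/(300×106×10³) + 475/(1300×202×10³) = 2.697×10⁻⁵ mm/N.
So P = 3.526 / 2.697×10⁻⁵ = 130.8 kN, tensile.
σ_{brass} = P / A = 130800 / 300 = 435.9 MPa.

σ ≈ 436 MPa (tensile)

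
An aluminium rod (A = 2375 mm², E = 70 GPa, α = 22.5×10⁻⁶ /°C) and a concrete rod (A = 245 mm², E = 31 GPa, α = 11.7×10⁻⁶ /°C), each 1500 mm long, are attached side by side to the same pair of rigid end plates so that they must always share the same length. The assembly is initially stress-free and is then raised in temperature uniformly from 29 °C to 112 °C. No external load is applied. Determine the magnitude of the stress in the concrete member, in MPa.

σ ≈ 26.6 MPa (tensile)

Equilibrium of a rigid end plate with no external load gives equal and opposite internal forces ±P in the two members. Since α_{aluminium} > α_{concrete}, heating drives the aluminium into compression and the concrete into tension.
Setting the final lengths equal and cancelling L: (α₁ − α₂)ΔT = P/(A₁E₁) + P/(A₂E₂).
|α₁ − α₂|·ΔT = 10.8×10⁻⁶ × 83 = 0.0008964.
1/(A₁E₁) + 1/(A₂E₂) = 1/(2375×70×10³) + 1/(245×31×10³) = 1.377×10⁻⁷ N⁻¹.
P = 0.0008964 / 1.377×10⁻⁷ = 6511 N = 6.511 kN.
σ_{concrete} = P/A₂ = 6511/245 = 26.57 MPa, tensile.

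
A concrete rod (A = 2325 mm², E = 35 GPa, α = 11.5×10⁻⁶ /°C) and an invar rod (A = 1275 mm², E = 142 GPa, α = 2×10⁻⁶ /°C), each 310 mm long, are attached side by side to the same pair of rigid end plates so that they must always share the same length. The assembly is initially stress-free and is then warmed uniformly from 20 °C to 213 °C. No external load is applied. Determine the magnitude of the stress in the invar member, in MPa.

The concrete has the larger α, so on heating it would change length more than the invar if both were free. The rigid plates force a common final length, so the concrete is put into compression and the invar into tension, with equal and opposite forces P (no external load).
Compatibility of the two members (thermal + elastic change equal): (α₁ − α₂)ΔT = P·[1/(A₁E₁) + 1/(A₂E₂)].
|α₁ − α₂|·ΔT = 9.5×10⁻⁶ × 193 = 0.001833.
1/(A₁E₁) + 1/(A₂E₂) = 1/(2325×35×10³) + 1/(1275×142×10³) = 1.781×10⁻⁸ N⁻¹.
P = 0.001833 / 1.781×10⁻⁸ = 102900 N = 102.9 kN.
σ_{invar} = P/A₂ = 102900/1275 = 80.73 MPa, tensile.

σ ≈ 80.7 MPa (tensile)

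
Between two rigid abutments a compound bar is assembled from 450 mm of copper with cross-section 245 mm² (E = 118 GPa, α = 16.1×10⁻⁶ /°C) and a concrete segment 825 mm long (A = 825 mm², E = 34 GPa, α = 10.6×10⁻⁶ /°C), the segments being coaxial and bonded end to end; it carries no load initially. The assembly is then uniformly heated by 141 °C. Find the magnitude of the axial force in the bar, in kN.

P ≈ 50.1 kN (compressive)

If the supports were absent, the total length change would be Σ αᵢΔT Lᵢ = 16.1×10⁻⁶×141×450 + 10.6×10⁻⁶×141×825 = 2.255 mm.
The walls prevent any net length change, so an axial force P (same in every segment) develops. Compatibility: P · Σ Lᵢ/(AᵢEᵢ) = δ_free.
Σ Lᵢ/(AᵢEᵢ) = 450/(245×118×10³) + 825/(825×34×10³) = 4.498×10⁻⁵ mm/N.
P = 2.255 / 4.498×10⁻⁵ = 50130 N = 50.13 kN, compressive.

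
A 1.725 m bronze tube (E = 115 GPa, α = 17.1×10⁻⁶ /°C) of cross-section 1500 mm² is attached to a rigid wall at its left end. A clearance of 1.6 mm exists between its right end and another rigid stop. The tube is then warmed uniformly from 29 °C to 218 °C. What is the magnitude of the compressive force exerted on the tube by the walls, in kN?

Unrestrained expansion: δ_free = αΔT L = 17.1×10⁻⁶ × 189 × 1725 = 5.575 mm.
The gap closes (δ_free > 1.6 mm) and the wall then resists a further 5.575 − 1.6 = 3.975 mm of expansion.
Compatibility: PL/(AE) = 3.975 mm, so σ = P/A = E × (3.975/1725) = 265 MPa.
P = σA = 265 × 1500 = 397.5 kN.

P ≈ 398 kN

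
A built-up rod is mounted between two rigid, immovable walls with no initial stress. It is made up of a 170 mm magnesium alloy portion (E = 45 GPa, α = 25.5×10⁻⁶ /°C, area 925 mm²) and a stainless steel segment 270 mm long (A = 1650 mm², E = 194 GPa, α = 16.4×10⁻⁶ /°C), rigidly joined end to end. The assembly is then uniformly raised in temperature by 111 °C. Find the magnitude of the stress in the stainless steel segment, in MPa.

σ ≈ 120 MPa (compressive)

With the walls removed the bar would change length by δ_free = Σ αᵢΔT Lᵢ = 25.5×10⁻⁶×111×170 + 16.4×10⁻⁶×111×270 = 0.9727 mm.
The walls prevent any net length change, so an axial force P (same in every segment) develops. Compatibility: P · Σ Lᵢ/(AᵢEᵢ) = δ_free.
Σ Lᵢ/(AᵢEᵢ) = 170/(925×45×10³) + 270/(1650×194×10³) = 4.928×10⁻⁶ mm/N.
P = 0.9727 / 4.928×10⁻⁶ = 197400 N = 197.4 kN, compressive.
σ_{stainless steel} = P / A = 197400 / 1650 = 119.6 MPa.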